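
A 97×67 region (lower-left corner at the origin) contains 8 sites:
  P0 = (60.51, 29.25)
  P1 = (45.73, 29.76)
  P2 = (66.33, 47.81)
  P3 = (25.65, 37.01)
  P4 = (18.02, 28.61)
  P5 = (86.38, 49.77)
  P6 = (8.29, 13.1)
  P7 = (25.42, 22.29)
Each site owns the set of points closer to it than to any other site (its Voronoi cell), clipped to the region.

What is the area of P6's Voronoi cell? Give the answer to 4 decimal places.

Area of P6's cell: 485.2043

1. box [0,97]×[0,67]: [(0, 0) (97, 0) (97, 67) (0, 67)]
2. ⊥bis P6·P0 via (34.4,21.175): [(0, 0) (40.9488, 0) (20.2278, 67) (0, 67)]  |A|=2049.4138
3. ⊥bis P6·P1 via (27.01,21.43): [(0, 0) (36.5459, 0) (6.7323, 67) (0, 67)]  |A|=1449.8202
4. ⊥bis P6·P2 via (37.31,30.455): [(0, 0) (36.5459, 0) (6.7323, 67) (0, 67)]  |A|=1449.8202
5. ⊥bis P6·P3 via (16.97,25.055): [(0, 37.3762) (0, 0) (36.5459, 0) (29.419, 16.0164)]  |A|=842.45
6. ⊥bis P6·P4 via (13.155,20.855): [(0, 29.1076) (0, 0) (36.5459, 0) (32.7304, 8.5747)]  |A|=633.0355
7. ⊥bis P6·P5 via (47.335,31.435): [(0, 29.1076) (0, 0) (36.5459, 0) (32.7304, 8.5747)]  |A|=633.0355
8. ⊥bis P6·P7 via (16.855,17.695): [(16.1767, 18.9594) (0, 29.1076) (0, 0) (26.3481, 0)]  |A|=485.2043
9. canonical 4-gon: [(16.1767, 18.9594) (0, 29.1076) (0, 0) (26.3481, 0)]
10. shoelace: 485.2043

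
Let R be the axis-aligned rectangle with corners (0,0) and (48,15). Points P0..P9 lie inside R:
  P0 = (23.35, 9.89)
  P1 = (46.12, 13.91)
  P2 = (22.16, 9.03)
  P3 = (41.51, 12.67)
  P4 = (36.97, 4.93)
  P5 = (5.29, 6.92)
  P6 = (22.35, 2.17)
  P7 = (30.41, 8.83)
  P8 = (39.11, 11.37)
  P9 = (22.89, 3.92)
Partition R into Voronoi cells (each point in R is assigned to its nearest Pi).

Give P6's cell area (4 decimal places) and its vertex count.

Area of P6's cell: 55.5554 (5 vertices)

1. box [0,48]×[0,15]: [(0, 0) (48, 0) (48, 15) (0, 15)]
2. ⊥bis P6·P0 via (22.85,6.03): [(0, 8.9898) (0, 0) (48, 0) (48, 2.7722)]  |A|=282.2897
3. ⊥bis P6·P1 via (34.235,8.04): [(36.0738, 4.3171) (0, 8.9898) (0, 0) (38.206, 0)]  |A|=244.6178
4. ⊥bis P6·P2 via (22.255,5.6): [(36.0738, 4.3171) (25.48, 5.6893) (0, 4.9836) (0, 0) (38.206, 0)]  |A|=193.5783
5. ⊥bis P6·P3 via (31.93,7.42): [(33.4438, 4.6578) (25.48, 5.6893) (0, 4.9836) (0, 0) (35.9963, 0)]  |A|=183.1185
6. ⊥bis P6·P4 via (29.66,3.55): [(29.3508, 5.1879) (25.48, 5.6893) (0, 4.9836) (0, 0) (30.3302, 0)]  |A|=159.5654
7. ⊥bis P6·P5 via (13.82,4.545): [(29.3508, 5.1879) (25.48, 5.6893) (14.0505, 5.3728) (12.5545, 0) (30.3302, 0)]  |A|=90.8281
8. ⊥bis P6·P7 via (26.38,5.5): [(30.1541, 0.9325) (26.3127, 5.5815) (25.48, 5.6893) (14.0505, 5.3728) (12.5545, 0) (30.3302, 0)]  |A|=84.522
9. ⊥bis P6·P8 via (30.73,6.77): [(30.1541, 0.9325) (26.3127, 5.5815) (25.48, 5.6893) (14.0505, 5.3728) (12.5545, 0) (30.3302, 0)]  |A|=84.522
10. ⊥bis P6·P9 via (22.62,3.045): [(30.1967, 0.707) (14.9918, 5.3988) (14.0505, 5.3728) (12.5545, 0) (30.3302, 0)]  |A|=55.5554
11. canonical 5-gon: [(30.1967, 0.707) (14.9918, 5.3988) (14.0505, 5.3728) (12.5545, 0) (30.3302, 0)]
12. shoelace: 55.5554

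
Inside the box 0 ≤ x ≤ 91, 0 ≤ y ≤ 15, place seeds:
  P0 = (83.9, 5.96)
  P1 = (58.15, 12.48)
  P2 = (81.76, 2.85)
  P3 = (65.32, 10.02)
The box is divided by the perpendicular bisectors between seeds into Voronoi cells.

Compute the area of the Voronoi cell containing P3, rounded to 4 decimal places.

1. box [0,91]×[0,15]: [(0, 0) (91, 0) (91, 15) (0, 15)]
2. ⊥bis P3·P0 via (74.61,7.99): [(0, 0) (72.8641, 0) (76.1418, 15) (0, 15)]  |A|=1117.5439
3. ⊥bis P3·P1 via (61.735,11.25): [(57.8752, 0) (72.8641, 0) (76.1418, 15) (63.0216, 15)]  |A|=210.8181
4. ⊥bis P3·P2 via (73.54,6.435): [(57.8752, 0) (70.7335, 0) (75.0034, 9.7905) (76.1418, 15) (63.0216, 15)]  |A|=200.3884
5. canonical 5-gon: [(57.8752, 0) (70.7335, 0) (75.0034, 9.7905) (76.1418, 15) (63.0216, 15)]
6. shoelace: 200.3884

Area of P3's cell: 200.3884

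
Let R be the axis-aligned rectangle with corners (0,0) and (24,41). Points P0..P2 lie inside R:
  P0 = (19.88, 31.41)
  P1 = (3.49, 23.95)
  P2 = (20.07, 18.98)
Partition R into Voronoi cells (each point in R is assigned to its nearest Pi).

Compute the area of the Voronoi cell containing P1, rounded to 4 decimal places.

1. box [0,24]×[0,41]: [(0, 0) (24, 0) (24, 41) (0, 41)]
2. ⊥bis P1·P0 via (11.685,27.68): [(0, 0) (24, 0) (24, 0.6233) (5.6223, 41) (0, 41)]  |A|=612.9853
3. ⊥bis P1·P2 via (11.78,21.465): [(0, 0) (5.3457, 0) (12.8655, 25.0863) (5.6223, 41) (0, 41)]  |A|=375.5309
4. canonical 5-gon: [(0, 0) (5.3457, 0) (12.8655, 25.0863) (5.6223, 41) (0, 41)]
5. shoelace: 375.5309

Area of P1's cell: 375.5309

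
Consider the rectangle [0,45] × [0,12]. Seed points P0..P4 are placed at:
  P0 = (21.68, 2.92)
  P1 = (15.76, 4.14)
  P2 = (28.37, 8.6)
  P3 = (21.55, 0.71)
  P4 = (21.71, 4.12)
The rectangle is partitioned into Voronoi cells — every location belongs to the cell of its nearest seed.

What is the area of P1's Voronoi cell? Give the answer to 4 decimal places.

1. box [0,45]×[0,12]: [(0, 0) (45, 0) (45, 12) (0, 12)]
2. ⊥bis P1·P0 via (18.72,3.53): [(0, 0) (17.9925, 0) (20.4655, 12) (0, 12)]  |A|=230.7482
3. ⊥bis P1·P2 via (22.065,6.37): [(0, 0) (17.9925, 0) (20.3213, 11.3001) (20.0737, 12) (0, 12)]  |A|=230.6111
4. ⊥bis P1·P3 via (18.655,2.425): [(0, 0) (17.2184, 0) (18.4055, 2.0038) (20.3213, 11.3001) (20.0737, 12) (0, 12)]  |A|=229.8356
5. ⊥bis P1·P4 via (18.735,4.13): [(0, 0) (17.2184, 0) (18.4055, 2.0038) (18.7332, 3.594) (18.7615, 12) (0, 12)]  |A|=222.8106
6. canonical 6-gon: [(0, 0) (17.2184, 0) (18.4055, 2.0038) (18.7332, 3.594) (18.7615, 12) (0, 12)]
7. shoelace: 222.8106

Area of P1's cell: 222.8106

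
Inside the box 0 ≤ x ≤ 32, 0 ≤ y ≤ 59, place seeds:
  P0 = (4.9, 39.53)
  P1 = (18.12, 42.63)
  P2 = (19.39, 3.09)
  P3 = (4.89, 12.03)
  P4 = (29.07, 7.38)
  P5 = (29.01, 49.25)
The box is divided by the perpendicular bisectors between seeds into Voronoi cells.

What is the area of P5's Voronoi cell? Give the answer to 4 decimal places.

Area of P5's cell: 220.5244

1. box [0,32]×[0,59]: [(0, 0) (32, 0) (32, 59) (0, 59)]
2. ⊥bis P5·P0 via (16.955,44.39): [(32, 7.0716) (32, 59) (11.0649, 59)]  |A|=543.562
3. ⊥bis P5·P1 via (23.565,45.94): [(32, 32.0643) (32, 59) (15.6259, 59)]  |A|=220.5244
4. ⊥bis P5·P2 via (24.2,26.17): [(32, 32.0643) (32, 59) (15.6259, 59)]  |A|=220.5244
5. ⊥bis P5·P3 via (16.95,30.64): [(32, 32.0643) (32, 59) (15.6259, 59)]  |A|=220.5244
6. ⊥bis P5·P4 via (29.04,28.315): [(32, 32.0643) (32, 59) (15.6259, 59)]  |A|=220.5244
7. canonical 3-gon: [(32, 32.0643) (32, 59) (15.6259, 59)]
8. shoelace: 220.5244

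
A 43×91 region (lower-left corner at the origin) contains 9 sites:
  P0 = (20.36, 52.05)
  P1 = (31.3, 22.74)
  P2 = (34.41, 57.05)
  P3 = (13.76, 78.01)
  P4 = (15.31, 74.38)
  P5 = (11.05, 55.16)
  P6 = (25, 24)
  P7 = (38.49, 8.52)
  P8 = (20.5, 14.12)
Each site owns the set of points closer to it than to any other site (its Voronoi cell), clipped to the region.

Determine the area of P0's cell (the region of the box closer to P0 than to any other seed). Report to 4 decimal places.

Area of P0's cell: 362.8678

1. box [0,43]×[0,91]: [(0, 0) (43, 0) (43, 91) (0, 91)]
2. ⊥bis P0·P1 via (25.83,37.395): [(0, 27.7539) (43, 43.8037) (43, 91) (0, 91)]  |A|=2374.5107
3. ⊥bis P0·P2 via (27.385,54.55): [(0, 27.7539) (32.5918, 39.9189) (14.4135, 91) (0, 91)]  |A|=1398.7805
4. ⊥bis P0·P3 via (17.06,65.03): [(0, 60.6927) (0, 27.7539) (32.5918, 39.9189) (23.1082, 66.5677)]  |A|=872.5293
5. ⊥bis P0·P4 via (17.835,63.215): [(0, 59.1816) (0, 27.7539) (32.5918, 39.9189) (23.8197, 64.5685)]  |A|=829.3424
6. ⊥bis P0·P5 via (15.705,53.605): [(19.0035, 63.4793) (8.0765, 30.7685) (32.5918, 39.9189) (23.8197, 64.5685)]  |A|=415.1011
7. ⊥bis P0·P6 via (22.68,38.025): [(19.0035, 63.4793) (9.7881, 35.8924) (31.3684, 39.4622) (32.5918, 39.9189) (23.8197, 64.5685)]  |A|=362.8678
8. ⊥bis P0·P7 via (29.425,30.285): [(19.0035, 63.4793) (9.7881, 35.8924) (31.3684, 39.4622) (32.5918, 39.9189) (23.8197, 64.5685)]  |A|=362.8678
9. ⊥bis P0·P8 via (20.43,33.085): [(19.0035, 63.4793) (9.7881, 35.8924) (31.3684, 39.4622) (32.5918, 39.9189) (23.8197, 64.5685)]  |A|=362.8678
10. canonical 5-gon: [(19.0035, 63.4793) (9.7881, 35.8924) (31.3684, 39.4622) (32.5918, 39.9189) (23.8197, 64.5685)]
11. shoelace: 362.8678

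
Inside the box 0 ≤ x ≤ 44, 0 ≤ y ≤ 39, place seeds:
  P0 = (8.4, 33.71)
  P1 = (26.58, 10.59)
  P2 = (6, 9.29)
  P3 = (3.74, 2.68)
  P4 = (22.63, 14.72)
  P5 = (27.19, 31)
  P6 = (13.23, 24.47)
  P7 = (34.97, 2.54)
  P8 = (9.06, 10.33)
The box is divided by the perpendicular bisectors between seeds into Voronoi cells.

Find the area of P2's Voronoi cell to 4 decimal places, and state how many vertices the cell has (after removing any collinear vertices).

Area of P2's cell: 91.3033 (4 vertices)

1. box [0,44]×[0,39]: [(0, 0) (44, 0) (44, 39) (0, 39)]
2. ⊥bis P2·P0 via (7.2,21.5): [(0, 22.2076) (0, 0) (44, 0) (44, 17.8833)]  |A|=882
3. ⊥bis P2·P1 via (16.29,9.94): [(15.612, 20.6733) (0, 22.2076) (0, 0) (16.9179, 0)]  |A|=348.2267
4. ⊥bis P2·P3 via (4.87,5.985): [(16.7974, 1.9069) (15.612, 20.6733) (0, 22.2076) (0, 7.6501)]  |A|=267.8451
5. ⊥bis P2·P4 via (14.315,12.005): [(16.7974, 1.9069) (16.602, 5.0008) (11.3478, 21.0924) (0, 22.2076) (0, 7.6501)]  |A|=234.6374
6. ⊥bis P2·P5 via (16.595,20.145): [(16.7974, 1.9069) (16.602, 5.0008) (11.3478, 21.0924) (0, 22.2076) (0, 7.6501)]  |A|=234.6374
7. ⊥bis P2·P6 via (9.615,16.88): [(16.7974, 1.9069) (16.602, 5.0008) (13.2956, 15.127) (0, 21.4595) (0, 7.6501)]  |A|=196.9031
8. ⊥bis P2·P7 via (20.485,5.915): [(16.7974, 1.9069) (16.602, 5.0008) (13.2956, 15.127) (0, 21.4595) (0, 7.6501)]  |A|=196.9031
9. ⊥bis P2·P8 via (7.53,9.81): [(9.3507, 4.453) (4.2603, 19.4303) (0, 21.4595) (0, 7.6501)]  |A|=91.3033
10. canonical 4-gon: [(9.3507, 4.453) (4.2603, 19.4303) (0, 21.4595) (0, 7.6501)]
11. shoelace: 91.3033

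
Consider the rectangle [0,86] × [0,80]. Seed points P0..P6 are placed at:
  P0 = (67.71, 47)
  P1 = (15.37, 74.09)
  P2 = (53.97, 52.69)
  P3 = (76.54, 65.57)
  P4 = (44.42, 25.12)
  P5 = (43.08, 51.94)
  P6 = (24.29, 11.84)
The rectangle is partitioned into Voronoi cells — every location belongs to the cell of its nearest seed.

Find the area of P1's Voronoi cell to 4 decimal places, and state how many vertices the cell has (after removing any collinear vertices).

Area of P1's cell: 1061.5945 (4 vertices)

1. box [0,86]×[0,80]: [(0, 0) (86, 0) (86, 80) (0, 80)]
2. ⊥bis P1·P0 via (41.54,60.545): [(0, 0) (10.2033, 0) (51.6095, 80) (0, 80)]  |A|=2472.5098
3. ⊥bis P1·P2 via (34.67,63.39): [(0, 0.8544) (43.8787, 80) (0, 80)]  |A|=1736.4013
4. ⊥bis P1·P3 via (45.955,69.83): [(0, 0.8544) (43.8787, 80) (0, 80)]  |A|=1736.4013
5. ⊥bis P1·P4 via (29.895,49.605): [(0, 31.8707) (25.6223, 47.0704) (43.8787, 80) (0, 80)]  |A|=1339.0466
6. ⊥bis P1·P5 via (29.225,63.015): [(0, 31.8707) (8.2345, 36.7555) (42.802, 80) (0, 80)]  |A|=1123.6342
7. ⊥bis P1·P6 via (19.83,42.965): [(0, 40.1235) (12.3401, 41.8918) (42.802, 80) (0, 80)]  |A|=1061.5945
8. canonical 4-gon: [(0, 40.1235) (12.3401, 41.8918) (42.802, 80) (0, 80)]
9. shoelace: 1061.5945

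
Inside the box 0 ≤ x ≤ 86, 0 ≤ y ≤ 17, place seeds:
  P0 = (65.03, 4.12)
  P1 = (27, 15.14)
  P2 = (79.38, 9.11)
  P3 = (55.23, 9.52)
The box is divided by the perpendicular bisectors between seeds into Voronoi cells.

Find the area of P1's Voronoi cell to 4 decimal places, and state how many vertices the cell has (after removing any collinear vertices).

1. box [0,86]×[0,17]: [(0, 0) (86, 0) (86, 17) (0, 17)]
2. ⊥bis P1·P0 via (46.015,9.63): [(0, 0) (43.2245, 0) (48.1506, 17) (0, 17)]  |A|=776.6885
3. ⊥bis P1·P2 via (53.19,12.125): [(0, 0) (43.2245, 0) (48.1506, 17) (0, 17)]  |A|=776.6885
4. ⊥bis P1·P3 via (41.115,12.33): [(0, 0) (38.6604, 0) (42.0447, 17) (0, 17)]  |A|=685.993
5. canonical 4-gon: [(0, 0) (38.6604, 0) (42.0447, 17) (0, 17)]
6. shoelace: 685.993

Area of P1's cell: 685.9930 (4 vertices)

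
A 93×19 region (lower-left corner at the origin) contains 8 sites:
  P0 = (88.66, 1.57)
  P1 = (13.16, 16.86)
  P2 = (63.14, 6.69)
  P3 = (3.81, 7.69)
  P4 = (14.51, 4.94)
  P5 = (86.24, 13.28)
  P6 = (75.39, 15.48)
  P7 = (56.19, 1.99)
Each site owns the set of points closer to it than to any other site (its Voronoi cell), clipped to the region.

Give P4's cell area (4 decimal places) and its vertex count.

1. box [0,93]×[0,19]: [(0, 0) (93, 0) (93, 19) (0, 19)]
2. ⊥bis P4·P0 via (51.585,3.255): [(0, 0) (51.4371, 0) (52.3006, 19) (0, 19)]  |A|=985.5077
3. ⊥bis P4·P1 via (13.835,10.9): [(0, 9.3331) (0, 0) (51.4371, 0) (52.1296, 15.2371)]  |A|=635.1403
4. ⊥bis P4·P2 via (38.825,5.815): [(38.5413, 13.6981) (0, 9.3331) (0, 0) (39.0343, 0)]  |A|=447.2032
5. ⊥bis P4·P3 via (9.16,6.315): [(38.5413, 13.6981) (10.2336, 10.4921) (7.537, 0) (39.0343, 0)]  |A|=359.9082
6. ⊥bis P4·P5 via (50.375,9.11): [(38.5413, 13.6981) (10.2336, 10.4921) (7.537, 0) (39.0343, 0)]  |A|=359.9082
7. ⊥bis P4·P6 via (44.95,10.21): [(38.5413, 13.6981) (10.2336, 10.4921) (7.537, 0) (39.0343, 0)]  |A|=359.9082
8. ⊥bis P4·P7 via (35.35,3.465): [(36.0543, 13.4165) (10.2336, 10.4921) (7.537, 0) (35.1048, 0)]  |A|=316.4453
9. canonical 4-gon: [(36.0543, 13.4165) (10.2336, 10.4921) (7.537, 0) (35.1048, 0)]
10. shoelace: 316.4453

Area of P4's cell: 316.4453 (4 vertices)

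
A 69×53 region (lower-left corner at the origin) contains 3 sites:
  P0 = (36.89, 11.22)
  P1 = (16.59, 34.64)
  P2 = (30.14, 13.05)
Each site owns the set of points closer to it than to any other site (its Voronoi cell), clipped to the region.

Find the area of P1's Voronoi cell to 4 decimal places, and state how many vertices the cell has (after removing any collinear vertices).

Area of P1's cell: 1449.6976 (4 vertices)

1. box [0,69]×[0,53]: [(0, 0) (69, 0) (69, 53) (0, 53)]
2. ⊥bis P1·P0 via (26.74,22.93): [(0, 0) (0.2858, 0) (61.4316, 53) (0, 53)]  |A|=1635.5106
3. ⊥bis P1·P2 via (23.365,23.845): [(0, 9.181) (39.4218, 33.9223) (61.4316, 53) (0, 53)]  |A|=1449.6976
4. canonical 4-gon: [(0, 9.181) (39.4218, 33.9223) (61.4316, 53) (0, 53)]
5. shoelace: 1449.6976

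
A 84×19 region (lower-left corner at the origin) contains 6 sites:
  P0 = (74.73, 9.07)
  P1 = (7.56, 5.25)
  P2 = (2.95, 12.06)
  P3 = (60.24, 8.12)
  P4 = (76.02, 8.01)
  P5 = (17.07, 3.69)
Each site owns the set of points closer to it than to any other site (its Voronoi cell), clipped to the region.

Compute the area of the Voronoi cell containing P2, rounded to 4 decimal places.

Area of P2's cell: 134.0141

1. box [0,84]×[0,19]: [(0, 0) (84, 0) (84, 19) (0, 19)]
2. ⊥bis P2·P0 via (38.84,10.565): [(0, 0) (38.3999, 0) (39.1914, 19) (0, 19)]  |A|=737.1171
3. ⊥bis P2·P1 via (5.255,8.655): [(0, 5.0977) (20.5369, 19) (0, 19)]  |A|=142.7554
4. ⊥bis P2·P3 via (31.595,10.09): [(0, 5.0977) (20.5369, 19) (0, 19)]  |A|=142.7554
5. ⊥bis P2·P4 via (39.485,10.035): [(0, 5.0977) (20.5369, 19) (0, 19)]  |A|=142.7554
6. ⊥bis P2·P5 via (10.01,7.875): [(0, 5.0977) (13.9692, 14.554) (16.6046, 19) (0, 19)]  |A|=134.0141
7. canonical 4-gon: [(0, 5.0977) (13.9692, 14.554) (16.6046, 19) (0, 19)]
8. shoelace: 134.0141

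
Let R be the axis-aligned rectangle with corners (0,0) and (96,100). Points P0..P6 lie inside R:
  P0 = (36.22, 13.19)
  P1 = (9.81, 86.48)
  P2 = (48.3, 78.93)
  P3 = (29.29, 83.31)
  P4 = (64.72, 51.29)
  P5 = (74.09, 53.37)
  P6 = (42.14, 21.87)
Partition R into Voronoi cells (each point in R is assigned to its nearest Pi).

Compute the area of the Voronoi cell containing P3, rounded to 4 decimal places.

1. box [0,96]×[0,100]: [(0, 0) (96, 0) (96, 100) (0, 100)]
2. ⊥bis P3·P0 via (32.755,48.25): [(0, 45.0128) (96, 54.5005) (96, 100) (0, 100)]  |A|=4823.3595
3. ⊥bis P3·P1 via (19.55,84.895): [(13.2734, 46.3246) (96, 54.5005) (96, 100) (22.0081, 100)]  |A|=3867.7806
4. ⊥bis P3·P2 via (38.795,81.12): [(13.2734, 46.3246) (31.1859, 48.0949) (43.145, 100) (22.0081, 100)]  |A|=1021.556
5. ⊥bis P3·P4 via (47.005,67.3): [(13.2734, 46.3246) (29.4975, 47.9281) (31.712, 50.3783) (43.145, 100) (22.0081, 100)]  |A|=1019.6724
6. ⊥bis P3·P5 via (51.69,68.34): [(13.2734, 46.3246) (29.4975, 47.9281) (31.712, 50.3783) (43.145, 100) (22.0081, 100)]  |A|=1019.6724
7. ⊥bis P3·P6 via (35.715,52.59): [(13.5382, 47.9518) (32.0447, 51.8224) (43.145, 100) (22.0081, 100)]  |A|=974.3883
8. canonical 4-gon: [(13.5382, 47.9518) (32.0447, 51.8224) (43.145, 100) (22.0081, 100)]
9. shoelace: 974.3883

Area of P3's cell: 974.3883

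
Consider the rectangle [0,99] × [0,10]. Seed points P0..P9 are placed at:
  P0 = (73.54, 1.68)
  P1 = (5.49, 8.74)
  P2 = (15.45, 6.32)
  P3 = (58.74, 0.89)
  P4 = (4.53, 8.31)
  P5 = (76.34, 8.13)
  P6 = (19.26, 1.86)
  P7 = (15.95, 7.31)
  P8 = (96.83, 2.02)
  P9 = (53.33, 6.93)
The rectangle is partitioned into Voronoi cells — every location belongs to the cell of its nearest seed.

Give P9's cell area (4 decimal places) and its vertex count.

1. box [0,99]×[0,10]: [(0, 0) (99, 0) (99, 10) (0, 10)]
2. ⊥bis P9·P0 via (63.435,4.305): [(0, 0) (62.3167, 0) (64.9144, 10) (0, 10)]  |A|=636.1554
3. ⊥bis P9·P1 via (29.41,7.835): [(29.1136, 0) (62.3167, 0) (64.9144, 10) (29.4919, 10)]  |A|=343.128
4. ⊥bis P9·P2 via (34.39,6.625): [(34.4967, 0) (62.3167, 0) (64.9144, 10) (34.3357, 10)]  |A|=291.9937
5. ⊥bis P9·P3 via (56.035,3.91): [(34.4967, 0) (51.6697, 0) (62.8342, 10) (34.3357, 10)]  |A|=228.3576
6. ⊥bis P9·P4 via (28.93,7.62): [(34.4967, 0) (51.6697, 0) (62.8342, 10) (34.3357, 10)]  |A|=228.3576
7. ⊥bis P9·P5 via (64.835,7.53): [(34.4967, 0) (51.6697, 0) (62.8342, 10) (34.3357, 10)]  |A|=228.3576
8. ⊥bis P9·P6 via (36.295,4.395): [(36.949, 0) (51.6697, 0) (62.8342, 10) (35.4609, 10)]  |A|=210.4696
9. ⊥bis P9·P7 via (34.64,7.12): [(36.949, 0) (51.6697, 0) (62.8342, 10) (35.4609, 10)]  |A|=210.4696
10. ⊥bis P9·P8 via (75.08,4.475): [(36.949, 0) (51.6697, 0) (62.8342, 10) (35.4609, 10)]  |A|=210.4696
11. canonical 4-gon: [(36.949, 0) (51.6697, 0) (62.8342, 10) (35.4609, 10)]
12. shoelace: 210.4696

Area of P9's cell: 210.4696 (4 vertices)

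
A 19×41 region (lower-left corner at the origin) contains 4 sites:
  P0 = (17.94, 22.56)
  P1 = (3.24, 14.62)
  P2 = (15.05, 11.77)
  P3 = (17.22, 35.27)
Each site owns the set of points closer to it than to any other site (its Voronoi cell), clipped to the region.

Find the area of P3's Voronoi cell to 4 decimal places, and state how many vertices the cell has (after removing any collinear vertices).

1. box [0,19]×[0,41]: [(0, 0) (19, 0) (19, 41) (0, 41)]
2. ⊥bis P3·P0 via (17.58,28.915): [(0, 27.9191) (19, 28.9954) (19, 41) (0, 41)]  |A|=238.3116
3. ⊥bis P3·P1 via (10.23,24.945): [(0, 31.8707) (5.3862, 28.2242) (19, 28.9954) (19, 41) (0, 41)]  |A|=227.6697
4. ⊥bis P3·P2 via (16.135,23.52): [(0, 31.8707) (5.3862, 28.2242) (19, 28.9954) (19, 41) (0, 41)]  |A|=227.6697
5. canonical 5-gon: [(0, 31.8707) (5.3862, 28.2242) (19, 28.9954) (19, 41) (0, 41)]
6. shoelace: 227.6697

Area of P3's cell: 227.6697 (5 vertices)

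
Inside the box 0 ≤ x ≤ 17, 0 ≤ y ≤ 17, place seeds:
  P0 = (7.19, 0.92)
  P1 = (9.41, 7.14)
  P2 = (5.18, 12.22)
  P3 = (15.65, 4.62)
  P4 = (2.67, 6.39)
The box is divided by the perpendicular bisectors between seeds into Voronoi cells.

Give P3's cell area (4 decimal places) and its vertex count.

1. box [0,17]×[0,17]: [(0, 0) (17, 0) (17, 17) (0, 17)]
2. ⊥bis P3·P0 via (11.42,2.77): [(12.6315, 0) (17, 0) (17, 17) (5.1965, 17)]  |A|=137.4625
3. ⊥bis P3·P1 via (12.53,5.88): [(11.3441, 2.9435) (12.6315, 0) (17, 0) (17, 16.9486)]  |A|=54.359
4. ⊥bis P3·P2 via (10.415,8.42): [(11.3441, 2.9435) (12.6315, 0) (17, 0) (17, 16.9486)]  |A|=54.359
5. ⊥bis P3·P4 via (9.16,5.505): [(11.3441, 2.9435) (12.6315, 0) (17, 0) (17, 16.9486)]  |A|=54.359
6. canonical 4-gon: [(11.3441, 2.9435) (12.6315, 0) (17, 0) (17, 16.9486)]
7. shoelace: 54.359

Area of P3's cell: 54.3590 (4 vertices)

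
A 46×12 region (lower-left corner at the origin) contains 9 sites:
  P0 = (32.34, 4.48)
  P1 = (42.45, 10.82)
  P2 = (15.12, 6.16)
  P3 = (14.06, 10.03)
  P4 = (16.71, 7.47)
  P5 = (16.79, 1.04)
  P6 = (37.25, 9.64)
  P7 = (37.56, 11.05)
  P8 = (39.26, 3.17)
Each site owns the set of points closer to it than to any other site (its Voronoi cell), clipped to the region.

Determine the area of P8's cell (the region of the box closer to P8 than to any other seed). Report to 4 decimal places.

1. box [0,46]×[0,12]: [(0, 0) (46, 0) (46, 12) (0, 12)]
2. ⊥bis P8·P0 via (35.8,3.825): [(35.0759, 0) (46, 0) (46, 12) (37.3476, 12)]  |A|=117.4591
3. ⊥bis P8·P1 via (40.855,6.995): [(36.726, 8.7167) (35.0759, 0) (46, 0) (46, 4.8496)]  |A|=70.0987
4. ⊥bis P8·P2 via (27.19,4.665): [(36.726, 8.7167) (35.0759, 0) (46, 0) (46, 4.8496)]  |A|=70.0987
5. ⊥bis P8·P3 via (26.66,6.6): [(36.726, 8.7167) (35.0759, 0) (46, 0) (46, 4.8496)]  |A|=70.0987
6. ⊥bis P8·P4 via (27.985,5.32): [(36.726, 8.7167) (35.0759, 0) (46, 0) (46, 4.8496)]  |A|=70.0987
7. ⊥bis P8·P5 via (28.025,2.105): [(36.726, 8.7167) (35.0759, 0) (46, 0) (46, 4.8496)]  |A|=70.0987
8. ⊥bis P8·P6 via (38.255,6.405): [(40.5558, 7.1198) (36.1655, 5.7559) (35.0759, 0) (46, 0) (46, 4.8496)]  |A|=63.9814
9. ⊥bis P8·P7 via (38.41,7.11): [(40.5558, 7.1198) (36.1655, 5.7559) (35.0759, 0) (46, 0) (46, 4.8496)]  |A|=63.9814
10. canonical 5-gon: [(40.5558, 7.1198) (36.1655, 5.7559) (35.0759, 0) (46, 0) (46, 4.8496)]
11. shoelace: 63.9814

Area of P8's cell: 63.9814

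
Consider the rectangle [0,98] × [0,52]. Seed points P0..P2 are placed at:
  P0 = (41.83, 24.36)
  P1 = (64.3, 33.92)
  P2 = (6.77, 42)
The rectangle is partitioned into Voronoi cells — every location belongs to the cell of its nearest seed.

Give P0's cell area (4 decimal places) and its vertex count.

Area of P0's cell: 1753.0999 (4 vertices)

1. box [0,98]×[0,52]: [(0, 0) (98, 0) (98, 52) (0, 52)]
2. ⊥bis P0·P1 via (53.065,29.14): [(0, 0) (65.4628, 0) (43.3391, 52) (0, 52)]  |A|=2828.8485
3. ⊥bis P0·P2 via (24.3,33.18): [(7.6059, 0) (65.4628, 0) (43.3391, 52) (33.769, 52)]  |A|=1753.0999
4. canonical 4-gon: [(7.6059, 0) (65.4628, 0) (43.3391, 52) (33.769, 52)]
5. shoelace: 1753.0999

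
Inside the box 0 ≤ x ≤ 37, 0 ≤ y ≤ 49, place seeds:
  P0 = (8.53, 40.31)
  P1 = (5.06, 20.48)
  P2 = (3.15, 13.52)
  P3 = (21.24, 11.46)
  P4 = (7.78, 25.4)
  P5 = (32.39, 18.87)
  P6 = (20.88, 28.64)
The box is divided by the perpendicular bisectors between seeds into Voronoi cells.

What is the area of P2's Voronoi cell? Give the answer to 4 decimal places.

Area of P2's cell: 192.0541

1. box [0,37]×[0,49]: [(0, 0) (37, 0) (37, 49) (0, 49)]
2. ⊥bis P2·P0 via (5.84,26.915): [(0, 28.0878) (0, 0) (37, 0) (37, 20.6574)]  |A|=901.7863
3. ⊥bis P2·P1 via (4.105,17): [(0, 18.1265) (0, 0) (37, 0) (37, 7.9728)]  |A|=482.837
4. ⊥bis P2·P3 via (12.195,12.49): [(12.4479, 14.7105) (0, 18.1265) (0, 0) (10.7727, 0)]  |A|=192.0541
5. ⊥bis P2·P4 via (5.465,19.46): [(12.4479, 14.7105) (0, 18.1265) (0, 0) (10.7727, 0)]  |A|=192.0541
6. ⊥bis P2·P5 via (17.77,16.195): [(12.4479, 14.7105) (0, 18.1265) (0, 0) (10.7727, 0)]  |A|=192.0541
7. ⊥bis P2·P6 via (12.015,21.08): [(12.4479, 14.7105) (0, 18.1265) (0, 0) (10.7727, 0)]  |A|=192.0541
8. canonical 4-gon: [(12.4479, 14.7105) (0, 18.1265) (0, 0) (10.7727, 0)]
9. shoelace: 192.0541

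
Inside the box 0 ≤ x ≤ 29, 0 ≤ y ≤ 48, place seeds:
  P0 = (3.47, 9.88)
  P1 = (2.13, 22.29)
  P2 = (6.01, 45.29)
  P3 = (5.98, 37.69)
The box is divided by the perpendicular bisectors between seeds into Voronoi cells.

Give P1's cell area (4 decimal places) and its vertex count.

1. box [0,29]×[0,48]: [(0, 0) (29, 0) (29, 48) (0, 48)]
2. ⊥bis P1·P0 via (2.8,16.085): [(0, 15.7827) (29, 18.914) (29, 48) (0, 48)]  |A|=888.8983
3. ⊥bis P1·P2 via (4.07,33.79): [(0, 34.4766) (0, 15.7827) (29, 18.914) (29, 29.5844)]  |A|=425.7829
4. ⊥bis P1·P3 via (4.055,29.99): [(0, 31.0038) (0, 15.7827) (29, 18.914) (29, 23.7538)]  |A|=290.882
5. canonical 4-gon: [(0, 31.0038) (0, 15.7827) (29, 18.914) (29, 23.7538)]
6. shoelace: 290.882

Area of P1's cell: 290.8820 (4 vertices)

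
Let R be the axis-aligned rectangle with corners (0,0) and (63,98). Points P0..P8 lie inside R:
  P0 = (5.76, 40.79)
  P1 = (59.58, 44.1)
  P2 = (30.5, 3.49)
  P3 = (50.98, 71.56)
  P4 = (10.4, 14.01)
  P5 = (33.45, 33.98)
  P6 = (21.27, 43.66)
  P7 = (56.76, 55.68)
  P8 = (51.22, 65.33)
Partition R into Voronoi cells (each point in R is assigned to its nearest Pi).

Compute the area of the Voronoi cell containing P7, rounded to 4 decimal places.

Area of P7's cell: 241.1202

1. box [0,63]×[0,98]: [(0, 0) (63, 0) (63, 98) (0, 98)]
2. ⊥bis P7·P0 via (31.26,48.235): [(45.3427, 0) (63, 0) (63, 98) (16.7306, 98)]  |A|=3132.4083
3. ⊥bis P7·P1 via (58.17,49.89): [(32.5952, 43.6619) (63, 51.0662) (63, 98) (16.7306, 98)]  |A|=1970.6029
4. ⊥bis P7·P2 via (43.63,29.585): [(32.5952, 43.6619) (63, 51.0662) (63, 98) (16.7306, 98)]  |A|=1970.6029
5. ⊥bis P7·P3 via (53.87,63.62): [(29.3716, 54.7031) (32.5952, 43.6619) (63, 51.0662) (63, 66.9431)]  |A|=446.7441
6. ⊥bis P7·P4 via (33.58,34.845): [(29.3716, 54.7031) (32.5952, 43.6619) (63, 51.0662) (63, 66.9431)]  |A|=446.7441
7. ⊥bis P7·P5 via (45.105,44.83): [(34.2581, 56.4817) (43.6795, 46.3612) (63, 51.0662) (63, 66.9431)]  |A|=348.096
8. ⊥bis P7·P6 via (39.015,49.67): [(36.4391, 57.2755) (38.109, 52.3451) (43.6795, 46.3612) (63, 51.0662) (63, 66.9431)]  |A|=342.0565
9. ⊥bis P7·P8 via (53.99,60.505): [(38.6897, 51.7212) (43.6795, 46.3612) (63, 51.0662) (63, 65.6776)]  |A|=241.1202
10. canonical 4-gon: [(38.6897, 51.7212) (43.6795, 46.3612) (63, 51.0662) (63, 65.6776)]
11. shoelace: 241.1202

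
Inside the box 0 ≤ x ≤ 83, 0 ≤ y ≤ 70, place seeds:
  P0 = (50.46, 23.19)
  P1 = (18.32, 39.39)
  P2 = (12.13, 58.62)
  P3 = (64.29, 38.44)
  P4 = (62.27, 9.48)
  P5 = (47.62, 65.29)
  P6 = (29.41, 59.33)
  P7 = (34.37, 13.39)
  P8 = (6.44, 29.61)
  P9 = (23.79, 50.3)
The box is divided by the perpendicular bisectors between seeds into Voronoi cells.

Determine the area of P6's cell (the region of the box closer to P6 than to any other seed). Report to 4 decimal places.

1. box [0,83]×[0,70]: [(0, 0) (83, 0) (83, 70) (0, 70)]
2. ⊥bis P6·P0 via (39.935,41.26): [(0, 17.9996) (83, 66.3435) (83, 70) (0, 70)]  |A|=2309.7617
3. ⊥bis P6·P1 via (23.865,49.36): [(0, 62.633) (39.1994, 40.8315) (83, 66.3435) (83, 70) (0, 70)]  |A|=1434.9618
4. ⊥bis P6·P2 via (20.77,58.975): [(21.1019, 50.8967) (39.1994, 40.8315) (83, 66.3435) (83, 70) (20.317, 70)]  |A|=1163.172
5. ⊥bis P6·P3 via (46.85,48.885): [(21.1019, 50.8967) (39.1994, 40.8315) (43.5413, 43.3605) (59.496, 70) (20.317, 70)]  |A|=777.965
6. ⊥bis P6·P4 via (45.84,34.405): [(21.1019, 50.8967) (39.1994, 40.8315) (43.5413, 43.3605) (59.496, 70) (20.317, 70)]  |A|=777.965
7. ⊥bis P6·P5 via (38.515,62.31): [(21.1019, 50.8967) (39.1994, 40.8315) (43.5413, 43.3605) (44.3016, 44.6299) (35.9981, 70) (20.317, 70)]  |A|=479.8932
8. ⊥bis P6·P7 via (31.89,36.36): [(21.1019, 50.8967) (39.1994, 40.8315) (43.5413, 43.3605) (44.3016, 44.6299) (35.9981, 70) (20.317, 70)]  |A|=479.8932
9. ⊥bis P6·P8 via (17.925,44.47): [(21.1019, 50.8967) (39.1994, 40.8315) (43.5413, 43.3605) (44.3016, 44.6299) (35.9981, 70) (20.317, 70)]  |A|=479.8932
10. ⊥bis P6·P9 via (26.6,54.815): [(20.7924, 58.4295) (43.9387, 44.0239) (44.3016, 44.6299) (35.9981, 70) (20.317, 70)]  |A|=341.269
11. canonical 5-gon: [(20.7924, 58.4295) (43.9387, 44.0239) (44.3016, 44.6299) (35.9981, 70) (20.317, 70)]
12. shoelace: 341.269

Area of P6's cell: 341.2690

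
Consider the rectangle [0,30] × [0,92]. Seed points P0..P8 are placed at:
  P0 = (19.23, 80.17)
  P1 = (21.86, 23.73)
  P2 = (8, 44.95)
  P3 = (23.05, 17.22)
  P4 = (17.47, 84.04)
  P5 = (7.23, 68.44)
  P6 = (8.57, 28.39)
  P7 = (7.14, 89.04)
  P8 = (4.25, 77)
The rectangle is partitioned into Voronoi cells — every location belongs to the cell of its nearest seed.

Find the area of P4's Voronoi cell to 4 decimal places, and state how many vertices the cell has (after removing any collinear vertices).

Area of P4's cell: 154.4800 (5 vertices)

1. box [0,30]×[0,92]: [(0, 0) (30, 0) (30, 92) (0, 92)]
2. ⊥bis P4·P0 via (18.35,82.105): [(0, 73.7598) (30, 87.4032) (30, 92) (0, 92)]  |A|=342.5554
3. ⊥bis P4·P1 via (19.665,53.885): [(0, 73.7598) (30, 87.4032) (30, 92) (0, 92)]  |A|=342.5554
4. ⊥bis P4·P2 via (12.735,64.495): [(0, 73.7598) (30, 87.4032) (30, 92) (0, 92)]  |A|=342.5554
5. ⊥bis P4·P3 via (20.26,50.63): [(0, 73.7598) (30, 87.4032) (30, 92) (0, 92)]  |A|=342.5554
6. ⊥bis P4·P5 via (12.35,76.24): [(0, 84.3467) (9.5275, 78.0927) (30, 87.4032) (30, 92) (0, 92)]  |A|=292.1221
7. ⊥bis P4·P6 via (13.02,56.215): [(0, 84.3467) (9.5275, 78.0927) (30, 87.4032) (30, 92) (0, 92)]  |A|=292.1221
8. ⊥bis P4·P7 via (12.305,86.54): [(8.5324, 78.7459) (9.5275, 78.0927) (30, 87.4032) (30, 92) (14.9478, 92)]  |A|=160.4114
9. ⊥bis P4·P8 via (10.86,80.52): [(10.0905, 81.9649) (11.6408, 79.0538) (30, 87.4032) (30, 92) (14.9478, 92)]  |A|=154.48
10. canonical 5-gon: [(10.0905, 81.9649) (11.6408, 79.0538) (30, 87.4032) (30, 92) (14.9478, 92)]
11. shoelace: 154.48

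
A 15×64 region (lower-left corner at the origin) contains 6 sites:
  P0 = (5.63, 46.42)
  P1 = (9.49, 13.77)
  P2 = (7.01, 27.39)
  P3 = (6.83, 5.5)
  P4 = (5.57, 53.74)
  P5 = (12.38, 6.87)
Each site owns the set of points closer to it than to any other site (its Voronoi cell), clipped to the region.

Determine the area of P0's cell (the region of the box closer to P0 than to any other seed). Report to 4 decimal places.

1. box [0,15]×[0,64]: [(0, 0) (15, 0) (15, 64) (0, 64)]
2. ⊥bis P0·P1 via (7.56,30.095): [(0, 29.2012) (15, 30.9746) (15, 64) (0, 64)]  |A|=508.6814
3. ⊥bis P0·P2 via (6.32,36.905): [(0, 36.4467) (15, 37.5344) (15, 64) (0, 64)]  |A|=405.1414
4. ⊥bis P0·P3 via (6.23,25.96): [(0, 36.4467) (15, 37.5344) (15, 64) (0, 64)]  |A|=405.1414
5. ⊥bis P0·P4 via (5.6,50.08): [(0, 50.0341) (0, 36.4467) (15, 37.5344) (15, 50.157)]  |A|=196.5751
6. ⊥bis P0·P5 via (9.005,26.645): [(0, 50.0341) (0, 36.4467) (15, 37.5344) (15, 50.157)]  |A|=196.5751
7. canonical 4-gon: [(0, 50.0341) (0, 36.4467) (15, 37.5344) (15, 50.157)]
8. shoelace: 196.5751

Area of P0's cell: 196.5751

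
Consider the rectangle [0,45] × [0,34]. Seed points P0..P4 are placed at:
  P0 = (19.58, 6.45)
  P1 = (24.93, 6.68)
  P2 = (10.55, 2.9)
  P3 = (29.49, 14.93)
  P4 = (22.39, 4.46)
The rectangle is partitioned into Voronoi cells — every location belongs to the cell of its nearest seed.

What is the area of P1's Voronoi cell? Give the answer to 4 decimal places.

Area of P1's cell: 143.6309

1. box [0,45]×[0,34]: [(0, 0) (45, 0) (45, 34) (0, 34)]
2. ⊥bis P1·P0 via (22.255,6.565): [(22.5372, 0) (45, 0) (45, 34) (21.0756, 34)]  |A|=788.5827
3. ⊥bis P1·P2 via (17.74,4.79): [(22.5372, 0) (45, 0) (45, 34) (21.0756, 34)]  |A|=788.5827
4. ⊥bis P1·P3 via (27.21,10.805): [(21.9477, 13.7136) (22.5372, 0) (45, 0) (45, 0.972)]  |A|=165.2263
5. ⊥bis P1·P4 via (23.66,5.57): [(21.9477, 13.7136) (22.2273, 7.2092) (28.5283, 0) (45, 0) (45, 0.972)]  |A|=143.6309
6. canonical 5-gon: [(21.9477, 13.7136) (22.2273, 7.2092) (28.5283, 0) (45, 0) (45, 0.972)]
7. shoelace: 143.6309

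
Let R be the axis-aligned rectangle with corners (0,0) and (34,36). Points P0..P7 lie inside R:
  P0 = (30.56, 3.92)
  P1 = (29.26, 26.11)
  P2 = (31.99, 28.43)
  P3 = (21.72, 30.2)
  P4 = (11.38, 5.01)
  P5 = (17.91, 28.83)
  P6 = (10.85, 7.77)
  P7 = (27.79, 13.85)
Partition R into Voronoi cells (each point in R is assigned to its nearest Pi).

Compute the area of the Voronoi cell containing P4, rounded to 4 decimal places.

Area of P4's cell: 130.5476

1. box [0,34]×[0,36]: [(0, 0) (34, 0) (34, 36) (0, 36)]
2. ⊥bis P4·P0 via (20.97,4.465): [(0, 0) (20.7163, 0) (22.7621, 36) (0, 36)]  |A|=782.611
3. ⊥bis P4·P1 via (20.32,15.56): [(0, 32.779) (0, 0) (20.7163, 0) (21.5417, 14.5247)]  |A|=503.5071
4. ⊥bis P4·P2 via (21.685,16.72): [(0, 32.779) (0, 0) (20.7163, 0) (21.5417, 14.5247)]  |A|=503.5071
5. ⊥bis P4·P3 via (16.55,17.605): [(19.1814, 16.5249) (0, 24.3984) (0, 0) (20.7163, 0) (21.5417, 14.5247)]  |A|=423.1316
6. ⊥bis P4·P5 via (14.645,16.92): [(20.6615, 15.2707) (0, 20.9348) (0, 0) (20.7163, 0) (21.5417, 14.5247)]  |A|=381.1473
7. ⊥bis P4·P6 via (11.115,6.39): [(0, 4.2556) (0, 0) (20.7163, 0) (21.1893, 8.3246)]  |A|=131.3136
8. ⊥bis P4·P7 via (19.585,9.43): [(20.2751, 8.149) (0, 4.2556) (0, 0) (20.7163, 0) (21.0931, 6.6305)]  |A|=130.5476
9. canonical 5-gon: [(20.2751, 8.149) (0, 4.2556) (0, 0) (20.7163, 0) (21.0931, 6.6305)]
10. shoelace: 130.5476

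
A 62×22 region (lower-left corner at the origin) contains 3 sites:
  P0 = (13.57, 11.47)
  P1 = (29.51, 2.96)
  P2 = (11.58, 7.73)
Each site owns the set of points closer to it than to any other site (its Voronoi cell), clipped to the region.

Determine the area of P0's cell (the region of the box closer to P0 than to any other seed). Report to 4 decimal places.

1. box [0,62]×[0,22]: [(0, 0) (62, 0) (62, 22) (0, 22)]
2. ⊥bis P0·P1 via (21.54,7.215): [(0, 0) (17.6881, 0) (29.4334, 22) (0, 22)]  |A|=518.3359
3. ⊥bis P0·P2 via (12.575,9.6): [(0, 16.291) (20.5483, 5.3575) (29.4334, 22) (0, 22)]  |A|=303.5778
4. canonical 4-gon: [(0, 16.291) (20.5483, 5.3575) (29.4334, 22) (0, 22)]
5. shoelace: 303.5778

Area of P0's cell: 303.5778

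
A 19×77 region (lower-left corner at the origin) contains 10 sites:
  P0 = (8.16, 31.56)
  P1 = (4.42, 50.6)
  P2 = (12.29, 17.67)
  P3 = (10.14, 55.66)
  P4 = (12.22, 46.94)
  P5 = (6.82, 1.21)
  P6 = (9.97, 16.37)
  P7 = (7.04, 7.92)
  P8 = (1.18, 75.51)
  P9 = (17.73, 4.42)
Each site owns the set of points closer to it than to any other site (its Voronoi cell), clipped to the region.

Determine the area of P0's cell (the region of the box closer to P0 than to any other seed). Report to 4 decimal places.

1. box [0,19]×[0,77]: [(0, 0) (19, 0) (19, 77) (0, 77)]
2. ⊥bis P0·P1 via (6.29,41.08): [(0, 39.8445) (0, 0) (19, 0) (19, 43.5766)]  |A|=792.5002
3. ⊥bis P0·P2 via (10.225,24.615): [(0, 39.8445) (0, 21.5747) (19, 27.2241) (19, 43.5766)]  |A|=328.911
4. ⊥bis P0·P3 via (9.15,43.61): [(16.215, 43.0296) (0, 39.8445) (0, 21.5747) (19, 27.2241) (19, 42.8007)]  |A|=327.8306
5. ⊥bis P0·P4 via (10.19,39.25): [(4.5514, 40.7385) (0, 39.8445) (0, 21.5747) (19, 27.2241) (19, 36.9243)]  |A|=280.8529
6. ⊥bis P0·P5 via (7.49,16.385): [(4.5514, 40.7385) (0, 39.8445) (0, 21.5747) (19, 27.2241) (19, 36.9243)]  |A|=280.8529
7. ⊥bis P0·P6 via (9.065,23.965): [(4.5514, 40.7385) (0, 39.8445) (0, 22.8848) (7.3527, 23.761) (19, 27.2241) (19, 36.9243)]  |A|=276.0365
8. ⊥bis P0·P7 via (7.6,19.74): [(4.5514, 40.7385) (0, 39.8445) (0, 22.8848) (7.3527, 23.761) (19, 27.2241) (19, 36.9243)]  |A|=276.0365
9. ⊥bis P0·P8 via (4.67,53.535): [(4.5514, 40.7385) (0, 39.8445) (0, 22.8848) (7.3527, 23.761) (19, 27.2241) (19, 36.9243)]  |A|=276.0365
10. ⊥bis P0·P9 via (12.945,17.99): [(4.5514, 40.7385) (0, 39.8445) (0, 22.8848) (7.3527, 23.761) (19, 27.2241) (19, 36.9243)]  |A|=276.0365
11. canonical 6-gon: [(4.5514, 40.7385) (0, 39.8445) (0, 22.8848) (7.3527, 23.761) (19, 27.2241) (19, 36.9243)]
12. shoelace: 276.0365

Area of P0's cell: 276.0365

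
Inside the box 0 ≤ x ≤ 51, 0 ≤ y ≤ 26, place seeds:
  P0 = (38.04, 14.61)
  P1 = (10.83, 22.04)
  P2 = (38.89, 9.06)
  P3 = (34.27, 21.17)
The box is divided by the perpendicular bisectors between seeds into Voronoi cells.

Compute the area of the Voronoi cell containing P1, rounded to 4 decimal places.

1. box [0,51]×[0,26]: [(0, 0) (51, 0) (51, 26) (0, 26)]
2. ⊥bis P1·P0 via (24.435,18.325): [(0, 0) (19.4312, 0) (26.5307, 26) (0, 26)]  |A|=597.5047
3. ⊥bis P1·P2 via (24.86,15.55): [(0, 0) (17.6669, 0) (21.9731, 9.3092) (26.5307, 26) (0, 26)]  |A|=589.2927
4. ⊥bis P1·P3 via (22.55,21.605): [(0, 0) (17.6669, 0) (21.9731, 9.3092) (22.1126, 9.8199) (22.7131, 26) (0, 26)]  |A|=558.4079
5. canonical 6-gon: [(0, 0) (17.6669, 0) (21.9731, 9.3092) (22.1126, 9.8199) (22.7131, 26) (0, 26)]
6. shoelace: 558.4079

Area of P1's cell: 558.4079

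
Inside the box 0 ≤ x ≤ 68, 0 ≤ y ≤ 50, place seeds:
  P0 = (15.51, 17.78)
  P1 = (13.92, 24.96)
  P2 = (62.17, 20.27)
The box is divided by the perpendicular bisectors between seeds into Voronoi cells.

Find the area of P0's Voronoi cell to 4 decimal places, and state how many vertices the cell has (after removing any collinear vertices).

Area of P0's cell: 878.5781 (4 vertices)

1. box [0,68]×[0,50]: [(0, 0) (68, 0) (68, 50) (0, 50)]
2. ⊥bis P0·P1 via (14.715,21.37): [(0, 18.1114) (0, 0) (68, 0) (68, 33.1699)]  |A|=1743.5631
3. ⊥bis P0·P2 via (38.84,19.025): [(38.4346, 26.6227) (0, 18.1114) (0, 0) (39.8553, 0)]  |A|=878.5781
4. canonical 4-gon: [(38.4346, 26.6227) (0, 18.1114) (0, 0) (39.8553, 0)]
5. shoelace: 878.5781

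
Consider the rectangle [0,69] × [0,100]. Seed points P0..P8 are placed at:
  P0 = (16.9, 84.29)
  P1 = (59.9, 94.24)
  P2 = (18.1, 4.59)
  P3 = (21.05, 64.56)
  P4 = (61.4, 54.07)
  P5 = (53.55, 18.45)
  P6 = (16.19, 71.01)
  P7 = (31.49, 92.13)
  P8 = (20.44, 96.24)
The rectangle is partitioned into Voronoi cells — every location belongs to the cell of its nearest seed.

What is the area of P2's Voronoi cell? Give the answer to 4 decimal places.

Area of P2's cell: 1168.7964

1. box [0,69]×[0,100]: [(0, 0) (69, 0) (69, 100) (0, 100)]
2. ⊥bis P2·P0 via (17.5,44.44): [(0, 44.1765) (0, 0) (69, 0) (69, 45.2154)]  |A|=3084.0212
3. ⊥bis P2·P1 via (39,49.415): [(48.6637, 44.9092) (0, 44.1765) (0, 0) (69, 0) (69, 35.4273)]  |A|=2984.4941
4. ⊥bis P2·P3 via (19.575,34.575): [(0, 35.5379) (0, 0) (69, 0) (69, 32.1437)]  |A|=2335.0166
5. ⊥bis P2·P4 via (39.75,29.33): [(34.6011, 33.8358) (0, 35.5379) (0, 0) (69, 0) (69, 3.7333)]  |A|=1846.3722
6. ⊥bis P2·P5 via (35.825,11.52): [(26.953, 34.2121) (0, 35.5379) (0, 0) (40.329, 0)]  |A|=1168.7964
7. ⊥bis P2·P6 via (17.145,37.8): [(26.953, 34.2121) (0, 35.5379) (0, 0) (40.329, 0)]  |A|=1168.7964
8. ⊥bis P2·P7 via (24.795,48.36): [(26.953, 34.2121) (0, 35.5379) (0, 0) (40.329, 0)]  |A|=1168.7964
9. ⊥bis P2·P8 via (19.27,50.415): [(26.953, 34.2121) (0, 35.5379) (0, 0) (40.329, 0)]  |A|=1168.7964
10. canonical 4-gon: [(26.953, 34.2121) (0, 35.5379) (0, 0) (40.329, 0)]
11. shoelace: 1168.7964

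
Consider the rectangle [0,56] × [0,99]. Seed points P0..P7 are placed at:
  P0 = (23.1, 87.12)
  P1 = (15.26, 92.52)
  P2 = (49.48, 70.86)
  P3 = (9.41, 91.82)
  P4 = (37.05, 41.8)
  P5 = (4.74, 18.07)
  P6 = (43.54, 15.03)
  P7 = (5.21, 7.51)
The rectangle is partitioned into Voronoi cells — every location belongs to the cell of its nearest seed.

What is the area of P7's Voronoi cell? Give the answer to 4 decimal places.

Area of P7's cell: 331.4878

1. box [0,56]×[0,99]: [(0, 0) (56, 0) (56, 99) (0, 99)]
2. ⊥bis P7·P0 via (14.155,47.315): [(0, 50.4959) (0, 0) (56, 0) (56, 37.9116)]  |A|=2475.4097
3. ⊥bis P7·P1 via (10.235,50.015): [(0, 50.4959) (0, 0) (56, 0) (56, 37.9116)]  |A|=2475.4097
4. ⊥bis P7·P2 via (27.345,39.185): [(16.4486, 46.7996) (0, 50.4959) (0, 0) (56, 0) (56, 19.1604)]  |A|=2104.5926
5. ⊥bis P7·P3 via (7.31,49.665): [(16.4486, 46.7996) (2.6687, 49.8962) (0, 50.0292) (0, 0) (56, 0) (56, 19.1604)]  |A|=2103.9698
6. ⊥bis P7·P4 via (21.13,24.655): [(0, 44.2753) (0, 0) (47.6821, 0)]  |A|=1055.5698
7. ⊥bis P7·P5 via (4.975,12.79): [(32.5846, 14.0188) (0, 12.5686) (0, 0) (47.6821, 0)]  |A|=538.9949
8. ⊥bis P7·P6 via (24.375,11.27): [(23.9114, 13.6328) (0, 12.5686) (0, 0) (26.5861, 0)]  |A|=331.4878
9. canonical 4-gon: [(23.9114, 13.6328) (0, 12.5686) (0, 0) (26.5861, 0)]
10. shoelace: 331.4878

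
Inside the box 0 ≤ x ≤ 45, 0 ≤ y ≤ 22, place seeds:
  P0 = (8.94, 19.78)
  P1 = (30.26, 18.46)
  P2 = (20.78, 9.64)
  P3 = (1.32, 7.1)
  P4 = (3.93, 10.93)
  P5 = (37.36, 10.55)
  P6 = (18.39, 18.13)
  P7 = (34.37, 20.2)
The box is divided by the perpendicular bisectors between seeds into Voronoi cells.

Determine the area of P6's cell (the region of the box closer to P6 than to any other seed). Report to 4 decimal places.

1. box [0,45]×[0,22]: [(0, 0) (45, 0) (45, 22) (0, 22)]
2. ⊥bis P6·P0 via (13.665,18.955): [(10.3554, 0) (45, 0) (45, 22) (14.1967, 22)]  |A|=719.9273
3. ⊥bis P6·P1 via (24.325,18.295): [(10.3554, 0) (24.8336, 0) (24.222, 22) (14.1967, 22)]  |A|=269.5391
4. ⊥bis P6·P2 via (19.585,13.885): [(12.428, 11.8702) (24.4098, 15.2432) (24.222, 22) (14.1967, 22)]  |A|=91.5732
5. ⊥bis P6·P3 via (9.855,12.615): [(12.428, 11.8702) (24.4098, 15.2432) (24.222, 22) (14.1967, 22)]  |A|=91.5732
6. ⊥bis P6·P4 via (11.16,14.53): [(12.4426, 11.9541) (12.4774, 11.8842) (24.4098, 15.2432) (24.222, 22) (14.1967, 22)]  |A|=91.5713
7. ⊥bis P6·P5 via (27.875,14.34): [(12.4426, 11.9541) (12.4774, 11.8842) (24.4098, 15.2432) (24.222, 22) (14.1967, 22)]  |A|=91.5713
8. ⊥bis P6·P7 via (26.38,19.165): [(12.4426, 11.9541) (12.4774, 11.8842) (24.4098, 15.2432) (24.222, 22) (14.1967, 22)]  |A|=91.5713
9. canonical 5-gon: [(12.4426, 11.9541) (12.4774, 11.8842) (24.4098, 15.2432) (24.222, 22) (14.1967, 22)]
10. shoelace: 91.5713

Area of P6's cell: 91.5713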